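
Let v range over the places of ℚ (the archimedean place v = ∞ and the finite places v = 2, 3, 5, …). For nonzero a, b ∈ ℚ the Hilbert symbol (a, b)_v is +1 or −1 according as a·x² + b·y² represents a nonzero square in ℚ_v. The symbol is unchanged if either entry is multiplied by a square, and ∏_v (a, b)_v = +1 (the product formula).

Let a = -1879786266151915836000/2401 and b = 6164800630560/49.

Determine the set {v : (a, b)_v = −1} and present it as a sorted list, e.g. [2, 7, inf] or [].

[2, 3, 11, 13]

Mod squares: a ≡ -390, b ≡ 4290. Check v ∈ {∞, 2, 3, 5, 7, 11, 13}.
v=13: a=13^5·(≡9), b=13^3·(≡8) mod 13; (9|13)=+1, (8|13)=-1; (−1)^{5·3·6}·(+1)^3·(-1)^5 = -1.
v=3: a=3^21·(≡2), b=3^13·(≡2) mod 3; (2|3)=-1, (2|3)=-1; (−1)^{21·13·1}·(-1)^13·(-1)^21 = -1.
v=2: v_2(a)=5, v_2(b)=5; units ≡ 5, 1 (mod 8); ε·ε+αω+βω = 0·0+5·0+5·1 ≡ 1  ⇒  (a,b)_2 = -1.
v=11: a=11^2·(≡7), b=11^1·(≡4) mod 11; (7|11)=-1, (4|11)=+1; (−1)^{2·1·5}·(-1)^1·(+1)^2 = -1.
v=7: a=7^-4·(≡1), b=7^-2·(≡5) mod 7; (1|7)=+1, (5|7)=-1; (−1)^{-4·-2·3}·(+1)^-2·(-1)^-4 = +1.
v=5: a=5^3·(≡2), b=5^1·(≡3) mod 5; (2|5)=-1, (3|5)=-1; (−1)^{3·1·2}·(-1)^1·(-1)^3 = +1.
v=∞: -390 < 0 and 4290 > 0  ⇒  (a,b)_∞ = +1.
|Ram(-390, 4290)| = 4, even; anisotropic at {2, 3, 11, 13}.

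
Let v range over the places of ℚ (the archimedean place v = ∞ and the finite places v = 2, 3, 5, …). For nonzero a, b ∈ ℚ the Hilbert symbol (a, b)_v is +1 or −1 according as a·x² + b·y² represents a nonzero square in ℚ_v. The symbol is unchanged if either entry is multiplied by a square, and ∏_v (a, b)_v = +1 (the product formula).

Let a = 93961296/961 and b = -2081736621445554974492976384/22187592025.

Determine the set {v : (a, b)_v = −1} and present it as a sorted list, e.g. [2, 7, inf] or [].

(a, b) ≡ (429, -21) mod (ℚ^×)²; places V = {2, 3, 5, 7, 11, 13, 19, 31, ∞}.
(a,b)_31: α=-2, u≡17; β=-6, v≡7 (mod 31); (17|31)=-1, (7|31)=+1; sign (−1)^0·-1^-6·+1^-2 = +1.
(a,b)_∞: sgn(429)=+, sgn(-21)=−, so +1.
(a,b)_7: α=0, u≡1; β=1, v≡1 (mod 7); (1|7)=+1, (1|7)=+1; sign (−1)^0·+1^1·+1^0 = +1.
(a,b)_3: α=5, u≡2; β=13, v≡2 (mod 3); (2|3)=-1, (2|3)=-1; sign (−1)^1·-1^13·-1^5 = -1.
(a,b)_19: α=0, u≡11; β=2, v≡7 (mod 19); (11|19)=+1, (7|19)=+1; sign (−1)^0·+1^2·+1^0 = +1.
(a,b)_2: α=4, β=8; u≡5, v≡3 (mod 8); ε(u)ε(v)=0·1, αω(v)=4·1, βω(u)=8·1; sum ≡ 0  ⇒  +1.
(a,b)_11: α=1, u≡10; β=4, v≡9 (mod 11); (10|11)=-1, (9|11)=+1; sign (−1)^0·-1^4·+1^1 = +1.
(a,b)_5: α=0, u≡1; β=-2, v≡1 (mod 5); (1|5)=+1, (1|5)=+1; sign (−1)^0·+1^-2·+1^0 = +1.
(a,b)_13: α=3, u≡2; β=10, v≡11 (mod 13); (2|13)=-1, (11|13)=-1; sign (−1)^0·-1^10·-1^3 = -1.
Ram(429, -21) = {3, 13}; no ℚ_3-point on the conic.

[3, 13]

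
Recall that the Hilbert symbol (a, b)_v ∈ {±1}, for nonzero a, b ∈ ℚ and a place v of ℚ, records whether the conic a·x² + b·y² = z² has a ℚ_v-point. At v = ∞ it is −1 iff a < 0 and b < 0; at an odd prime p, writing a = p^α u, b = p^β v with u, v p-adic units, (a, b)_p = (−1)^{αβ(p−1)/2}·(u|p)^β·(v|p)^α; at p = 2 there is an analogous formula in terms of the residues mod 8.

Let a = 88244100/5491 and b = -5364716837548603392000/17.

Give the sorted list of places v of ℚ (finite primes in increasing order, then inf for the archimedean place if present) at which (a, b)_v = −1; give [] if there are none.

Mod squares: a ≡ 38019, b ≡ -154040315. Check v ∈ {∞, 2, 3, 5, 7, 11, 13, 17, 19, 23, 29}.
v=7: a=7^2·(≡1), b=7^0·(≡6) mod 7; (1|7)=+1, (6|7)=-1; (−1)^{2·0·3}·(+1)^0·(-1)^2 = +1.
v=3: a=3^3·(≡1), b=3^2·(≡1) mod 3; (1|3)=+1, (1|3)=+1; (−1)^{3·2·1}·(+1)^2·(+1)^3 = +1.
v=5: a=5^2·(≡4), b=5^3·(≡2) mod 5; (4|5)=+1, (2|5)=-1; (−1)^{2·3·2}·(+1)^3·(-1)^2 = +1.
v=17: a=17^-2·(≡12), b=17^-1·(≡15) mod 17; (12|17)=-1, (15|17)=+1; (−1)^{-2·-1·8}·(-1)^-1·(+1)^-2 = -1.
v=∞: 38019 > 0 and -154040315 < 0  ⇒  (a,b)_∞ = +1.
v=2: v_2(a)=2, v_2(b)=14; units ≡ 3, 5 (mod 8); ε·ε+αω+βω = 1·0+2·1+14·1 ≡ 0  ⇒  (a,b)_2 = +1.
v=13: a=13^0·(≡7), b=13^1·(≡5) mod 13; (7|13)=-1, (5|13)=-1; (−1)^{0·1·6}·(-1)^1·(-1)^0 = -1.
v=19: a=19^-1·(≡11), b=19^3·(≡10) mod 19; (11|19)=+1, (10|19)=-1; (−1)^{-1·3·9}·(+1)^3·(-1)^-1 = +1.
v=11: a=11^0·(≡5), b=11^1·(≡6) mod 11; (5|11)=+1, (6|11)=-1; (−1)^{0·1·5}·(+1)^1·(-1)^0 = +1.
v=29: a=29^1·(≡22), b=29^3·(≡21) mod 29; (22|29)=+1, (21|29)=-1; (−1)^{1·3·14}·(+1)^3·(-1)^1 = -1.
v=23: a=23^1·(≡19), b=23^3·(≡21) mod 23; (19|23)=-1, (21|23)=-1; (−1)^{1·3·11}·(-1)^3·(-1)^1 = -1.
Ram(38019, -154040315) = {13, 17, 23, 29}; no ℚ_13-point on the conic.

[13, 17, 23, 29]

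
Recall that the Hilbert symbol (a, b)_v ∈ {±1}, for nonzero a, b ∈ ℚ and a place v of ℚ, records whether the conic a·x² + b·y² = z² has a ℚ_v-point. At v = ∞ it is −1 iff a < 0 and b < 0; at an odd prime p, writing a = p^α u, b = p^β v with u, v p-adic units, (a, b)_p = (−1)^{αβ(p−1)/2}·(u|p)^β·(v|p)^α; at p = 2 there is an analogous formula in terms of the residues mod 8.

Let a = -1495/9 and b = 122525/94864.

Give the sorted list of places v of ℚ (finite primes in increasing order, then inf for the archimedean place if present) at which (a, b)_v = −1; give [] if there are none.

[]

(a, b) ≡ (-1495, 29) mod (ℚ^×)²; places V = {2, 3, 5, 7, 11, 13, 23, 29, ∞}.
(a,b)_23: α=1, u≡3; β=0, v≡8 (mod 23); (3|23)=+1, (8|23)=+1; sign (−1)^0·+1^0·+1^1 = +1.
(a,b)_3: α=-2, u≡2; β=0, v≡2 (mod 3); (2|3)=-1, (2|3)=-1; sign (−1)^0·-1^0·-1^-2 = +1.
(a,b)_2: α=0, β=-4; u≡1, v≡5 (mod 8); ε(u)ε(v)=0·0, αω(v)=0·1, βω(u)=-4·0; sum ≡ 0  ⇒  +1.
(a,b)_13: α=1, u≡6; β=2, v≡12 (mod 13); (6|13)=-1, (12|13)=+1; sign (−1)^0·-1^2·+1^1 = +1.
(a,b)_5: α=1, u≡4; β=2, v≡4 (mod 5); (4|5)=+1, (4|5)=+1; sign (−1)^0·+1^2·+1^1 = +1.
(a,b)_11: α=0, u≡5; β=-2, v≡6 (mod 11); (5|11)=+1, (6|11)=-1; sign (−1)^0·+1^-2·-1^0 = +1.
(a,b)_29: α=0, u≡24; β=1, v≡4 (mod 29); (24|29)=+1, (4|29)=+1; sign (−1)^0·+1^1·+1^0 = +1.
(a,b)_∞: sgn(-1495)=−, sgn(29)=+, so +1.
(a,b)_7: α=0, u≡5; β=-2, v≡1 (mod 7); (5|7)=-1, (1|7)=+1; sign (−1)^0·-1^-2·+1^0 = +1.
Every local symbol is +1, so the conic -1495·x² + 29·y² = z² has ℚ_v-points for all v and hence a ℚ-point; (a, b / ℚ) ≅ M_2(ℚ).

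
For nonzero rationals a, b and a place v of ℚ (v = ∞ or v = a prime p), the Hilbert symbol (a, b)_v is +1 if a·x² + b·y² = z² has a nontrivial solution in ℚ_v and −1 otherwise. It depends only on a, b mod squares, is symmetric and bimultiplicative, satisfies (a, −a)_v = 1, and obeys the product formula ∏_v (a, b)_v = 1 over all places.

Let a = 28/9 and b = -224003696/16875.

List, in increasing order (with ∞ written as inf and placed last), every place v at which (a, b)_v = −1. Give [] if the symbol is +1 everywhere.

(a, b) ≡ (7, -357) mod (ℚ^×)²; places V = {2, 3, 5, 7, 17, ∞}.
(a,b)_5: α=0, u≡2; β=-4, v≡2 (mod 5); (2|5)=-1, (2|5)=-1; sign (−1)^0·-1^-4·-1^0 = +1.
(a,b)_2: α=2, β=4; u≡7, v≡3 (mod 8); ε(u)ε(v)=1·1, αω(v)=2·1, βω(u)=4·0; sum ≡ 1  ⇒  -1.
(a,b)_∞: sgn(7)=+, sgn(-357)=−, so +1.
(a,b)_17: α=0, u≡5; β=1, v≡15 (mod 17); (5|17)=-1, (15|17)=+1; sign (−1)^0·-1^1·+1^0 = -1.
(a,b)_3: α=-2, u≡1; β=-3, v≡1 (mod 3); (1|3)=+1, (1|3)=+1; sign (−1)^0·+1^-3·+1^-2 = +1.
(a,b)_7: α=1, u≡2; β=7, v≡3 (mod 7); (2|7)=+1, (3|7)=-1; sign (−1)^1·+1^7·-1^1 = +1.
|Ram(7, -357)| = 2, even; anisotropic at {2, 17}.

[2, 17]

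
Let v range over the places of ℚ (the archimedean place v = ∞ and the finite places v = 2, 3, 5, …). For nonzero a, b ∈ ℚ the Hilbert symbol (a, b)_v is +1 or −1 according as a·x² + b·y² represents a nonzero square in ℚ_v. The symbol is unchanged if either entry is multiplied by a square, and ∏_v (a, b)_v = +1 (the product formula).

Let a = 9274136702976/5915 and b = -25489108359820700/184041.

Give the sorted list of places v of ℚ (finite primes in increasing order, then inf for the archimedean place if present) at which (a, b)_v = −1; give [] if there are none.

Mod squares: a ≡ 31465, b ≡ -23. Check v ∈ {∞, 2, 3, 5, 7, 11, 13, 23, 29, 31}.
v=∞: 31465 > 0 and -23 < 0  ⇒  (a,b)_∞ = +1.
v=11: a=11^0·(≡3), b=11^-2·(≡7) mod 11; (3|11)=+1, (7|11)=-1; (−1)^{0·-2·5}·(+1)^-2·(-1)^0 = +1.
v=13: a=13^-2·(≡6), b=13^-2·(≡12) mod 13; (6|13)=-1, (12|13)=+1; (−1)^{-2·-2·6}·(-1)^-2·(+1)^-2 = +1.
v=2: v_2(a)=12, v_2(b)=2; units ≡ 1, 1 (mod 8); ε·ε+αω+βω = 0·0+12·0+2·0 ≡ 0  ⇒  (a,b)_2 = +1.
v=29: a=29^1·(≡3), b=29^2·(≡6) mod 29; (3|29)=-1, (6|29)=+1; (−1)^{1·2·14}·(-1)^2·(+1)^1 = +1.
v=3: a=3^2·(≡1), b=3^-2·(≡1) mod 3; (1|3)=+1, (1|3)=+1; (−1)^{2·-2·1}·(+1)^-2·(+1)^2 = +1.
v=7: a=7^-1·(≡1), b=7^2·(≡3) mod 7; (1|7)=+1, (3|7)=-1; (−1)^{-1·2·3}·(+1)^2·(-1)^-1 = -1.
v=31: a=31^1·(≡17), b=31^2·(≡9) mod 31; (17|31)=-1, (9|31)=+1; (−1)^{1·2·15}·(-1)^2·(+1)^1 = +1.
v=5: a=5^-1·(≡2), b=5^2·(≡2) mod 5; (2|5)=-1, (2|5)=-1; (−1)^{-1·2·2}·(-1)^2·(-1)^-1 = -1.
v=23: a=23^4·(≡9), b=23^5·(≡10) mod 23; (9|23)=+1, (10|23)=-1; (−1)^{4·5·11}·(+1)^5·(-1)^4 = +1.
(31465, -23 / ℚ) ramifies at {5, 7}: a division algebra.

[5, 7]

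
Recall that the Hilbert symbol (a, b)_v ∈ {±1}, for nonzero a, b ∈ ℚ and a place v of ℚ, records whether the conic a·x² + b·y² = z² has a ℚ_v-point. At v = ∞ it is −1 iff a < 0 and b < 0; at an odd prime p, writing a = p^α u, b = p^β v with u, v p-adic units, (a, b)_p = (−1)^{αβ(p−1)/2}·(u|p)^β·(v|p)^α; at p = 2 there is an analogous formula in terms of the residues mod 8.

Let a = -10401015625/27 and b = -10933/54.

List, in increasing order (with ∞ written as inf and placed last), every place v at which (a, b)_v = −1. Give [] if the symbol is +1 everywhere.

Mod squares: a ≡ -40755, b ≡ -78. Check v ∈ {∞, 2, 3, 5, 7, 11, 13, 19, 29}.
v=29: a=29^0·(≡3), b=29^2·(≡25) mod 29; (3|29)=-1, (25|29)=+1; (−1)^{0·2·14}·(-1)^2·(+1)^0 = +1.
v=7: a=7^2·(≡5), b=7^0·(≡3) mod 7; (5|7)=-1, (3|7)=-1; (−1)^{2·0·3}·(-1)^0·(-1)^2 = +1.
v=5: a=5^7·(≡1), b=5^0·(≡3) mod 5; (1|5)=+1, (3|5)=-1; (−1)^{7·0·2}·(+1)^0·(-1)^7 = -1.
v=3: a=3^-3·(≡2), b=3^-3·(≡1) mod 3; (2|3)=-1, (1|3)=+1; (−1)^{-3·-3·1}·(-1)^-3·(+1)^-3 = +1.
v=19: a=19^1·(≡8), b=19^0·(≡9) mod 19; (8|19)=-1, (9|19)=+1; (−1)^{1·0·9}·(-1)^0·(+1)^1 = +1.
v=13: a=13^1·(≡11), b=13^1·(≡2) mod 13; (11|13)=-1, (2|13)=-1; (−1)^{1·1·6}·(-1)^1·(-1)^1 = +1.
v=∞: -40755 < 0 and -78 < 0  ⇒  (a,b)_∞ = -1.
v=11: a=11^1·(≡7), b=11^0·(≡10) mod 11; (7|11)=-1, (10|11)=-1; (−1)^{1·0·5}·(-1)^0·(-1)^1 = -1.
v=2: v_2(a)=0, v_2(b)=-1; units ≡ 5, 1 (mod 8); ε·ε+αω+βω = 0·0+0·0+-1·1 ≡ 1  ⇒  (a,b)_2 = -1.
(-40755, -78 / ℚ) ramifies at {2, 5, 11, ∞}: a division algebra.

[2, 5, 11, inf]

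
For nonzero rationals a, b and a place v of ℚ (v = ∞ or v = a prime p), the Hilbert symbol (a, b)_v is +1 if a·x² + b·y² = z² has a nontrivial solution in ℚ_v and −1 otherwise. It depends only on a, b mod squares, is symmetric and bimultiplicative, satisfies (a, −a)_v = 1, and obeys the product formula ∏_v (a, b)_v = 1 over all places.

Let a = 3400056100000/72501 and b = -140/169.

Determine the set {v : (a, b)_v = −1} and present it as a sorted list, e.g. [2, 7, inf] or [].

Mod squares: a ≡ 4290, b ≡ -35. Check v ∈ {∞, 2, 3, 5, 7, 11, 13, 17}.
v=13: a=13^-3·(≡2), b=13^-2·(≡3) mod 13; (2|13)=-1, (3|13)=+1; (−1)^{-3·-2·6}·(-1)^-2·(+1)^-3 = +1.
v=17: a=17^2·(≡12), b=17^0·(≡4) mod 17; (12|17)=-1, (4|17)=+1; (−1)^{2·0·8}·(-1)^0·(+1)^2 = +1.
v=∞: 4290 > 0 and -35 < 0  ⇒  (a,b)_∞ = +1.
v=7: a=7^6·(≡5), b=7^1·(≡1) mod 7; (5|7)=-1, (1|7)=+1; (−1)^{6·1·3}·(-1)^1·(+1)^6 = -1.
v=2: v_2(a)=5, v_2(b)=2; units ≡ 1, 5 (mod 8); ε·ε+αω+βω = 0·0+5·1+2·0 ≡ 1  ⇒  (a,b)_2 = -1.
v=5: a=5^5·(≡2), b=5^1·(≡3) mod 5; (2|5)=-1, (3|5)=-1; (−1)^{5·1·2}·(-1)^1·(-1)^5 = +1.
v=11: a=11^-1·(≡5), b=11^0·(≡9) mod 11; (5|11)=+1, (9|11)=+1; (−1)^{-1·0·5}·(+1)^0·(+1)^-1 = +1.
v=3: a=3^-1·(≡2), b=3^0·(≡1) mod 3; (2|3)=-1, (1|3)=+1; (−1)^{-1·0·1}·(-1)^0·(+1)^-1 = +1.
Ram(4290, -35) = {2, 7}; no ℚ_2-point on the conic.

[2, 7]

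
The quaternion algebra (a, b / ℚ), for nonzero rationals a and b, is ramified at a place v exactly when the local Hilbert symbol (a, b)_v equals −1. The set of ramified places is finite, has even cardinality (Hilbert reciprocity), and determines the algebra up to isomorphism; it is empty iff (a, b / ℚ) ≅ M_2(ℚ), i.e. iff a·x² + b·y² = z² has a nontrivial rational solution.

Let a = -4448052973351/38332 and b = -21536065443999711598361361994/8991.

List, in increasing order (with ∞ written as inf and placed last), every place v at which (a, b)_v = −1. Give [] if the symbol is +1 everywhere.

Mod squares: a ≡ -1205113, b ≡ -7758517494. Check v ∈ {∞, 2, 3, 7, 11, 13, 17, 19, 23, 29, 31, 37, 41}.
v=11: a=11^0·(≡3), b=11^2·(≡1) mod 11; (3|11)=+1, (1|11)=+1; (−1)^{0·2·5}·(+1)^2·(+1)^0 = +1.
v=13: a=13^3·(≡7), b=13^5·(≡7) mod 13; (7|13)=-1, (7|13)=-1; (−1)^{3·5·6}·(-1)^5·(-1)^3 = +1.
v=7: a=7^-1·(≡3), b=7^1·(≡1) mod 7; (3|7)=-1, (1|7)=+1; (−1)^{-1·1·3}·(-1)^1·(+1)^-1 = +1.
v=19: a=19^1·(≡18), b=19^3·(≡8) mod 19; (18|19)=-1, (8|19)=-1; (−1)^{1·3·9}·(-1)^3·(-1)^1 = -1.
v=31: a=31^0·(≡30), b=31^2·(≡16) mod 31; (30|31)=-1, (16|31)=+1; (−1)^{0·2·15}·(-1)^2·(+1)^0 = +1.
v=2: v_2(a)=-2, v_2(b)=1; units ≡ 7, 5 (mod 8); ε·ε+αω+βω = 1·0+-2·1+1·0 ≡ 0  ⇒  (a,b)_2 = +1.
v=∞: -1205113 < 0 and -7758517494 < 0  ⇒  (a,b)_∞ = -1.
v=29: a=29^0·(≡15), b=29^1·(≡7) mod 29; (15|29)=-1, (7|29)=+1; (−1)^{0·1·14}·(-1)^1·(+1)^0 = -1.
v=23: a=23^2·(≡13), b=23^2·(≡7) mod 23; (13|23)=+1, (7|23)=-1; (−1)^{2·2·11}·(+1)^2·(-1)^2 = +1.
v=41: a=41^1·(≡33), b=41^3·(≡1) mod 41; (33|41)=+1, (1|41)=+1; (−1)^{1·3·20}·(+1)^3·(+1)^1 = +1.
v=37: a=37^-2·(≡14), b=37^-1·(≡29) mod 37; (14|37)=-1, (29|37)=-1; (−1)^{-2·-1·18}·(-1)^-1·(-1)^-2 = -1.
v=17: a=17^3·(≡9), b=17^3·(≡5) mod 17; (9|17)=+1, (5|17)=-1; (−1)^{3·3·8}·(+1)^3·(-1)^3 = -1.
v=3: a=3^0·(≡2), b=3^-5·(≡2) mod 3; (2|3)=-1, (2|3)=-1; (−1)^{0·-5·1}·(-1)^-5·(-1)^0 = -1.
(-1205113, -7758517494 / ℚ) ramifies at {3, 17, 19, 29, 37, ∞}: a division algebra.

[3, 17, 19, 29, 37, inf]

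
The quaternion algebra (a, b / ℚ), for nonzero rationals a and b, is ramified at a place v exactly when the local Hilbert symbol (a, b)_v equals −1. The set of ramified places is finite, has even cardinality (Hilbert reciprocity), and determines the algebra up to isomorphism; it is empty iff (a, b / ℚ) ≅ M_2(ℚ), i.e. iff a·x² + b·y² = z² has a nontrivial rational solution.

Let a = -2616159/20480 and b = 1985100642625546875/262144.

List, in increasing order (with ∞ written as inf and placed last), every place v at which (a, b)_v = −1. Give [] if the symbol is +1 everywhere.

[3, 5]

(a, b) ≡ (-195, 3315) mod (ℚ^×)²; places V = {2, 3, 5, 7, 11, 13, 17, 37, ∞}.
(a,b)_∞: sgn(-195)=−, sgn(3315)=+, so +1.
(a,b)_17: α=0, u≡16; β=1, v≡15 (mod 17); (16|17)=+1, (15|17)=+1; sign (−1)^0·+1^1·+1^0 = +1.
(a,b)_13: α=1, u≡2; β=3, v≡5 (mod 13); (2|13)=-1, (5|13)=-1; sign (−1)^0·-1^3·-1^1 = +1.
(a,b)_37: α=2, u≡26; β=4, v≡18 (mod 37); (26|37)=+1, (18|37)=-1; sign (−1)^0·+1^4·-1^2 = +1.
(a,b)_11: α=0, u≡9; β=2, v≡3 (mod 11); (9|11)=+1, (3|11)=+1; sign (−1)^0·+1^2·+1^0 = +1.
(a,b)_3: α=1, u≡1; β=1, v≡1 (mod 3); (1|3)=+1, (1|3)=+1; sign (−1)^1·+1^1·+1^1 = -1.
(a,b)_7: α=2, u≡1; β=0, v≡2 (mod 7); (1|7)=+1, (2|7)=+1; sign (−1)^0·+1^0·+1^2 = +1.
(a,b)_5: α=-1, u≡1; β=7, v≡3 (mod 5); (1|5)=+1, (3|5)=-1; sign (−1)^0·+1^7·-1^-1 = -1.
(a,b)_2: α=-12, β=-18; u≡5, v≡3 (mod 8); ε(u)ε(v)=0·1, αω(v)=-12·1, βω(u)=-18·1; sum ≡ 0  ⇒  +1.
(-195, 3315 / ℚ) ramifies at {3, 5}: a division algebra.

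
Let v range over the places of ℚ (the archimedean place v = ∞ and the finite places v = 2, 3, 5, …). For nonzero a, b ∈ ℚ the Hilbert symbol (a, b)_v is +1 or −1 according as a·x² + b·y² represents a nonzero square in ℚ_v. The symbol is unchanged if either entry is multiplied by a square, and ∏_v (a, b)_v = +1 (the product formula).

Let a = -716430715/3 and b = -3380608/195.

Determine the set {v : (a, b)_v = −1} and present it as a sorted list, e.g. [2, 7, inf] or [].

[2, 5, 13, inf]

Mod squares: a ≡ -2145, b ≡ -4290. Check v ∈ {∞, 2, 3, 5, 7, 11, 13}.
v=11: a=11^3·(≡3), b=11^1·(≡7) mod 11; (3|11)=+1, (7|11)=-1; (−1)^{3·1·5}·(+1)^1·(-1)^3 = +1.
v=5: a=5^1·(≡4), b=5^-1·(≡3) mod 5; (4|5)=+1, (3|5)=-1; (−1)^{1·-1·2}·(+1)^-1·(-1)^1 = -1.
v=3: a=3^-1·(≡2), b=3^-1·(≡1) mod 3; (2|3)=-1, (1|3)=+1; (−1)^{-1·-1·1}·(-1)^-1·(+1)^-1 = +1.
v=13: a=13^3·(≡12), b=13^-1·(≡8) mod 13; (12|13)=+1, (8|13)=-1; (−1)^{3·-1·6}·(+1)^-1·(-1)^3 = -1.
v=2: v_2(a)=0, v_2(b)=7; units ≡ 7, 7 (mod 8); ε·ε+αω+βω = 1·1+0·0+7·0 ≡ 1  ⇒  (a,b)_2 = -1.
v=∞: -2145 < 0 and -4290 < 0  ⇒  (a,b)_∞ = -1.
v=7: a=7^2·(≡4), b=7^4·(≡1) mod 7; (4|7)=+1, (1|7)=+1; (−1)^{2·4·3}·(+1)^4·(+1)^2 = +1.
(-2145, -4290 / ℚ) ramifies at {2, 5, 13, ∞}: a division algebra.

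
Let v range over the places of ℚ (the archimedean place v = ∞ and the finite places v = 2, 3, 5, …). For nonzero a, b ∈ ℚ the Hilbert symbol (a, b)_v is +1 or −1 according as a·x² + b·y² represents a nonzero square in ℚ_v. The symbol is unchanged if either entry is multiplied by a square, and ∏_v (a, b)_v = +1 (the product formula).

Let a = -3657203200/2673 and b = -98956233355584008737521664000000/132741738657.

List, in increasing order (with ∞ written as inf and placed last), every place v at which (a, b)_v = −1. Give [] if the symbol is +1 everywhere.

[3, 7, 17, inf]

(a, b) ≡ (-7854, -1122) mod (ℚ^×)²; places V = {2, 3, 5, 7, 11, 17, 29, ∞}.
(a,b)_11: α=-1, u≡9; β=-1, v≡6 (mod 11); (9|11)=+1, (6|11)=-1; sign (−1)^1·+1^-1·-1^-1 = +1.
(a,b)_7: α=5, u≡5; β=16, v≡3 (mod 7); (5|7)=-1, (3|7)=-1; sign (−1)^0·-1^16·-1^5 = -1.
(a,b)_5: α=2, u≡4; β=6, v≡2 (mod 5); (4|5)=+1, (2|5)=-1; sign (−1)^0·+1^6·-1^2 = +1.
(a,b)_2: α=9, β=27; u≡1, v≡7 (mod 8); ε(u)ε(v)=0·1, αω(v)=9·0, βω(u)=27·0; sum ≡ 0  ⇒  +1.
(a,b)_∞: sgn(-7854)=−, sgn(-1122)=−, so -1.
(a,b)_29: α=0, u≡28; β=-2, v≡6 (mod 29); (28|29)=+1, (6|29)=+1; sign (−1)^0·+1^-2·+1^0 = +1.
(a,b)_3: α=-5, u≡1; β=-15, v≡1 (mod 3); (1|3)=+1, (1|3)=+1; sign (−1)^1·+1^-15·+1^-5 = -1.
(a,b)_17: α=1, u≡7; β=5, v≡1 (mod 17); (7|17)=-1, (1|17)=+1; sign (−1)^0·-1^5·+1^1 = -1.
Ram(-7854, -1122) = {3, 7, 17, ∞}; no ℚ_3-point on the conic.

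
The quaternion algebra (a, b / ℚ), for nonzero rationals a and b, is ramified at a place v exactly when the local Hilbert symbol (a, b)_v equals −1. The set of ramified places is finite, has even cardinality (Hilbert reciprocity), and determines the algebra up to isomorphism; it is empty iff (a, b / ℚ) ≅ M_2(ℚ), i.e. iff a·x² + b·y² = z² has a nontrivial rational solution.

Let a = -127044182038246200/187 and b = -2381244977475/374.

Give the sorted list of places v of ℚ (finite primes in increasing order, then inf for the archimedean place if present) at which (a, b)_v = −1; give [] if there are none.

[3, 11, 13, 17, 19, inf]

Mod squares: a ≡ -206074, b ≡ -422994. Check v ∈ {∞, 2, 3, 5, 7, 11, 13, 17, 19, 23, 29}.
v=2: v_2(a)=3, v_2(b)=-1; units ≡ 3, 7 (mod 8); ε·ε+αω+βω = 1·1+3·0+-1·1 ≡ 0  ⇒  (a,b)_2 = +1.
v=17: a=17^-1·(≡2), b=17^-1·(≡3) mod 17; (2|17)=+1, (3|17)=-1; (−1)^{-1·-1·8}·(+1)^-1·(-1)^-1 = -1.
v=5: a=5^2·(≡1), b=5^2·(≡4) mod 5; (1|5)=+1, (4|5)=+1; (−1)^{2·2·2}·(+1)^2·(+1)^2 = +1.
v=19: a=19^3·(≡10), b=19^2·(≡13) mod 19; (10|19)=-1, (13|19)=-1; (−1)^{3·2·9}·(-1)^2·(-1)^3 = -1.
v=3: a=3^6·(≡2), b=3^3·(≡2) mod 3; (2|3)=-1, (2|3)=-1; (−1)^{6·3·1}·(-1)^3·(-1)^6 = -1.
v=13: a=13^2·(≡11), b=13^1·(≡10) mod 13; (11|13)=-1, (10|13)=+1; (−1)^{2·1·6}·(-1)^1·(+1)^2 = -1.
v=23: a=23^2·(≡16), b=23^2·(≡22) mod 23; (16|23)=+1, (22|23)=-1; (−1)^{2·2·11}·(+1)^2·(-1)^2 = +1.
v=∞: -206074 < 0 and -422994 < 0  ⇒  (a,b)_∞ = -1.
v=11: a=11^-1·(≡7), b=11^-1·(≡10) mod 11; (7|11)=-1, (10|11)=-1; (−1)^{-1·-1·5}·(-1)^-1·(-1)^-1 = -1.
v=7: a=7^2·(≡6), b=7^2·(≡2) mod 7; (6|7)=-1, (2|7)=+1; (−1)^{2·2·3}·(-1)^2·(+1)^2 = +1.
v=29: a=29^1·(≡16), b=29^1·(≡28) mod 29; (16|29)=+1, (28|29)=+1; (−1)^{1·1·14}·(+1)^1·(+1)^1 = +1.
(-206074, -422994 / ℚ) ramifies at {3, 11, 13, 17, 19, ∞}: a division algebra.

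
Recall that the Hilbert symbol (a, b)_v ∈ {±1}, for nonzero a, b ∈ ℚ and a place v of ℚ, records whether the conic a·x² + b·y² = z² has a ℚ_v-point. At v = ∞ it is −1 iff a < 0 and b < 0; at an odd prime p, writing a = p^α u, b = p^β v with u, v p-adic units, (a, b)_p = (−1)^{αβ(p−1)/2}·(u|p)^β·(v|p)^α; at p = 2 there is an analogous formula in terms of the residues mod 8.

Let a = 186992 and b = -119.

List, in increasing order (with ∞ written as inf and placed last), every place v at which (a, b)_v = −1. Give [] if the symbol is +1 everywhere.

(a, b) ≡ (11687, -119) mod (ℚ^×)²; places V = {2, 7, 13, 17, 29, 31, ∞}.
(a,b)_17: α=0, u≡9; β=1, v≡10 (mod 17); (9|17)=+1, (10|17)=-1; sign (−1)^0·+1^1·-1^0 = +1.
(a,b)_29: α=1, u≡10; β=0, v≡26 (mod 29); (10|29)=-1, (26|29)=-1; sign (−1)^0·-1^0·-1^1 = -1.
(a,b)_7: α=0, u≡1; β=1, v≡4 (mod 7); (1|7)=+1, (4|7)=+1; sign (−1)^0·+1^1·+1^0 = +1.
(a,b)_13: α=1, u≡6; β=0, v≡11 (mod 13); (6|13)=-1, (11|13)=-1; sign (−1)^0·-1^0·-1^1 = -1.
(a,b)_31: α=1, u≡18; β=0, v≡5 (mod 31); (18|31)=+1, (5|31)=+1; sign (−1)^0·+1^0·+1^1 = +1.
(a,b)_∞: sgn(11687)=+, sgn(-119)=−, so +1.
(a,b)_2: α=4, β=0; u≡7, v≡1 (mod 8); ε(u)ε(v)=1·0, αω(v)=4·0, βω(u)=0·0; sum ≡ 0  ⇒  +1.
Ram(11687, -119) = {13, 29}; no ℚ_13-point on the conic.

[13, 29]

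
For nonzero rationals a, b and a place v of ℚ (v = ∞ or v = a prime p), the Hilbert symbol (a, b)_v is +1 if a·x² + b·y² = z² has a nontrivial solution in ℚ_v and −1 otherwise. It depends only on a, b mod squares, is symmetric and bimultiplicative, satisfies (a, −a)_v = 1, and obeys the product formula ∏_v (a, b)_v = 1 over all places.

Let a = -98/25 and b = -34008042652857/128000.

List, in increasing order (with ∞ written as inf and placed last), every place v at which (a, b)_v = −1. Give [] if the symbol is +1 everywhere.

Mod squares: a ≡ -2, b ≡ -1365. Check v ∈ {∞, 2, 3, 5, 7, 13}.
v=∞: -2 < 0 and -1365 < 0  ⇒  (a,b)_∞ = -1.
v=13: a=13^0·(≡7), b=13^1·(≡3) mod 13; (7|13)=-1, (3|13)=+1; (−1)^{0·1·6}·(-1)^1·(+1)^0 = -1.
v=7: a=7^2·(≡3), b=7^13·(≡4) mod 7; (3|7)=-1, (4|7)=+1; (−1)^{2·13·3}·(-1)^13·(+1)^2 = -1.
v=3: a=3^0·(≡1), b=3^3·(≡1) mod 3; (1|3)=+1, (1|3)=+1; (−1)^{0·3·1}·(+1)^3·(+1)^0 = +1.
v=5: a=5^-2·(≡2), b=5^-3·(≡2) mod 5; (2|5)=-1, (2|5)=-1; (−1)^{-2·-3·2}·(-1)^-3·(-1)^-2 = -1.
v=2: v_2(a)=1, v_2(b)=-10; units ≡ 7, 3 (mod 8); ε·ε+αω+βω = 1·1+1·1+-10·0 ≡ 0  ⇒  (a,b)_2 = +1.
(-2, -1365 / ℚ) ramifies at {5, 7, 13, ∞}: a division algebra.

[5, 7, 13, inf]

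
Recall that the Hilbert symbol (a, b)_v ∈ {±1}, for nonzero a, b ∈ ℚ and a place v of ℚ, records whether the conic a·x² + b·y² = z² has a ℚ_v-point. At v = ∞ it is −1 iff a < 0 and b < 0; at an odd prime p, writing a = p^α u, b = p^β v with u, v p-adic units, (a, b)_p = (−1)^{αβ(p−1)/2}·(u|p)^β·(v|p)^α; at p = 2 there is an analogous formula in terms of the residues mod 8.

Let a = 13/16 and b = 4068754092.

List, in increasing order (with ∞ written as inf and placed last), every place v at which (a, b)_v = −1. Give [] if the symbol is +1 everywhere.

[31, 47]

(a, b) ≡ (13, 74307) mod (ℚ^×)²; places V = {2, 3, 13, 17, 31, 47, ∞}.
(a,b)_∞: sgn(13)=+, sgn(74307)=+, so +1.
(a,b)_31: α=0, u≡26; β=1, v≡7 (mod 31); (26|31)=-1, (7|31)=+1; sign (−1)^0·-1^1·+1^0 = -1.
(a,b)_17: α=0, u≡4; β=1, v≡15 (mod 17); (4|17)=+1, (15|17)=+1; sign (−1)^0·+1^1·+1^0 = +1.
(a,b)_13: α=1, u≡9; β=2, v≡1 (mod 13); (9|13)=+1, (1|13)=+1; sign (−1)^0·+1^2·+1^1 = +1.
(a,b)_2: α=-4, β=2; u≡5, v≡3 (mod 8); ε(u)ε(v)=0·1, αω(v)=-4·1, βω(u)=2·1; sum ≡ 0  ⇒  +1.
(a,b)_3: α=0, u≡1; β=5, v≡1 (mod 3); (1|3)=+1, (1|3)=+1; sign (−1)^0·+1^5·+1^0 = +1.
(a,b)_47: α=0, u≡39; β=1, v≡30 (mod 47); (39|47)=-1, (30|47)=-1; sign (−1)^0·-1^1·-1^0 = -1.
Ram(13, 74307) = {31, 47}; no ℚ_31-point on the conic.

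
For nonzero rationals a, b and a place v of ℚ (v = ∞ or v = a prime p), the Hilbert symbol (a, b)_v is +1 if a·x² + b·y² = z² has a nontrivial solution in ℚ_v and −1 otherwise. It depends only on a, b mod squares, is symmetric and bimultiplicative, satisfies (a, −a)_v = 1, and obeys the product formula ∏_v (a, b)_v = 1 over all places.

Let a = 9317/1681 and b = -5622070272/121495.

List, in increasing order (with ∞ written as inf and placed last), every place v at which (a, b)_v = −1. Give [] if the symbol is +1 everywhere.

(a, b) ≡ (77, -36465) mod (ℚ^×)²; places V = {2, 3, 5, 7, 11, 13, 17, 41, 47, ∞}.
(a,b)_2: α=0, β=10; u≡5, v≡7 (mod 8); ε(u)ε(v)=0·1, αω(v)=0·0, βω(u)=10·1; sum ≡ 0  ⇒  +1.
(a,b)_13: α=0, u≡12; β=3, v≡10 (mod 13); (12|13)=+1, (10|13)=+1; sign (−1)^0·+1^3·+1^0 = +1.
(a,b)_5: α=0, u≡2; β=-1, v≡2 (mod 5); (2|5)=-1, (2|5)=-1; sign (−1)^0·-1^-1·-1^0 = -1.
(a,b)_3: α=0, u≡2; β=1, v≡1 (mod 3); (2|3)=-1, (1|3)=+1; sign (−1)^0·-1^1·+1^0 = -1.
(a,b)_11: α=3, u≡2; β=-1, v≡6 (mod 11); (2|11)=-1, (6|11)=-1; sign (−1)^1·-1^-1·-1^3 = -1.
(a,b)_7: α=1, u≡1; β=2, v≡6 (mod 7); (1|7)=+1, (6|7)=-1; sign (−1)^0·+1^2·-1^1 = -1.
(a,b)_∞: sgn(77)=+, sgn(-36465)=−, so +1.
(a,b)_41: α=-2, u≡10; β=0, v≡37 (mod 41); (10|41)=+1, (37|41)=+1; sign (−1)^0·+1^0·+1^-2 = +1.
(a,b)_47: α=0, u≡46; β=-2, v≡21 (mod 47); (46|47)=-1, (21|47)=+1; sign (−1)^0·-1^-2·+1^0 = +1.
(a,b)_17: α=0, u≡8; β=1, v≡10 (mod 17); (8|17)=+1, (10|17)=-1; sign (−1)^0·+1^1·-1^0 = +1.
|Ram(77, -36465)| = 4, even; anisotropic at {3, 5, 7, 11}.

[3, 5, 7, 11]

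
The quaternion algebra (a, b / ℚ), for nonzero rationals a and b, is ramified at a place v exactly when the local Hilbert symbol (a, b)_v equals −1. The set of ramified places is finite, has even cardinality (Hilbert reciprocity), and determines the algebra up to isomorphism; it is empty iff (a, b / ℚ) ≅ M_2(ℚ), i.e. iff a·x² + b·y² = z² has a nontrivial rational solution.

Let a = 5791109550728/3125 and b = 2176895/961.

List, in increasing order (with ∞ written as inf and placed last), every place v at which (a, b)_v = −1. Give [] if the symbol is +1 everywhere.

(a, b) ≡ (13546810, 1295) mod (ℚ^×)²; places V = {2, 5, 7, 17, 19, 31, 37, 41, 43, 47, ∞}.
(a,b)_∞: sgn(13546810)=+, sgn(1295)=+, so +1.
(a,b)_7: α=0, u≡4; β=1, v≡5 (mod 7); (4|7)=+1, (5|7)=-1; sign (−1)^0·+1^1·-1^0 = +1.
(a,b)_47: α=1, u≡22; β=0, v≡11 (mod 47); (22|47)=-1, (11|47)=-1; sign (−1)^0·-1^0·-1^1 = -1.
(a,b)_37: α=1, u≡18; β=1, v≡32 (mod 37); (18|37)=-1, (32|37)=-1; sign (−1)^0·-1^1·-1^1 = +1.
(a,b)_41: α=1, u≡10; β=2, v≡15 (mod 41); (10|41)=+1, (15|41)=-1; sign (−1)^0·+1^2·-1^1 = -1.
(a,b)_2: α=3, β=0; u≡5, v≡7 (mod 8); ε(u)ε(v)=0·1, αω(v)=3·0, βω(u)=0·1; sum ≡ 0  ⇒  +1.
(a,b)_31: α=0, u≡24; β=-2, v≡13 (mod 31); (24|31)=-1, (13|31)=-1; sign (−1)^0·-1^-2·-1^0 = +1.
(a,b)_43: α=2, u≡31; β=0, v≡30 (mod 43); (31|43)=+1, (30|43)=-1; sign (−1)^0·+1^0·-1^2 = +1.
(a,b)_19: α=1, u≡13; β=0, v≡18 (mod 19); (13|19)=-1, (18|19)=-1; sign (−1)^0·-1^0·-1^1 = -1.
(a,b)_17: α=2, u≡10; β=0, v≡5 (mod 17); (10|17)=-1, (5|17)=-1; sign (−1)^0·-1^0·-1^2 = +1.
(a,b)_5: α=-5, u≡3; β=1, v≡4 (mod 5); (3|5)=-1, (4|5)=+1; sign (−1)^0·-1^1·+1^-5 = -1.
(13546810, 1295 / ℚ) ramifies at {5, 19, 41, 47}: a division algebra.

[5, 19, 41, 47]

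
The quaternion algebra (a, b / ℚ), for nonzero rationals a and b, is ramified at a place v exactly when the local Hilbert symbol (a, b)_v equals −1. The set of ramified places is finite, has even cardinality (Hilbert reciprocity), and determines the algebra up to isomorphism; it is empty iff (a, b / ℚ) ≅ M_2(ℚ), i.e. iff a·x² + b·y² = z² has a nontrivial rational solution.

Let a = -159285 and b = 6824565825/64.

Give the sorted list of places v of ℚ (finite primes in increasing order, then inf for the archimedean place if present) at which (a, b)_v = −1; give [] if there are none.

(a, b) ≡ (-159285, 162393) mod (ℚ^×)²; places V = {2, 3, 5, 7, 11, 19, 37, 41, ∞}.
(a,b)_11: α=0, u≡6; β=1, v≡3 (mod 11); (6|11)=-1, (3|11)=+1; sign (−1)^0·-1^1·+1^0 = -1.
(a,b)_19: α=0, u≡11; β=1, v≡4 (mod 19); (11|19)=+1, (4|19)=+1; sign (−1)^0·+1^1·+1^0 = +1.
(a,b)_2: α=0, β=-6; u≡3, v≡1 (mod 8); ε(u)ε(v)=1·0, αω(v)=0·0, βω(u)=-6·1; sum ≡ 0  ⇒  +1.
(a,b)_37: α=1, u≡24; β=1, v≡5 (mod 37); (24|37)=-1, (5|37)=-1; sign (−1)^0·-1^1·-1^1 = +1.
(a,b)_5: α=1, u≡3; β=2, v≡2 (mod 5); (3|5)=-1, (2|5)=-1; sign (−1)^0·-1^2·-1^1 = -1.
(a,b)_3: α=1, u≡2; β=1, v≡2 (mod 3); (2|3)=-1, (2|3)=-1; sign (−1)^1·-1^1·-1^1 = -1.
(a,b)_41: α=1, u≡10; β=2, v≡2 (mod 41); (10|41)=+1, (2|41)=+1; sign (−1)^0·+1^2·+1^1 = +1.
(a,b)_∞: sgn(-159285)=−, sgn(162393)=+, so +1.
(a,b)_7: α=1, u≡2; β=1, v≡4 (mod 7); (2|7)=+1, (4|7)=+1; sign (−1)^1·+1^1·+1^1 = -1.
(-159285, 162393 / ℚ) ramifies at {3, 5, 7, 11}: a division algebra.

[3, 5, 7, 11]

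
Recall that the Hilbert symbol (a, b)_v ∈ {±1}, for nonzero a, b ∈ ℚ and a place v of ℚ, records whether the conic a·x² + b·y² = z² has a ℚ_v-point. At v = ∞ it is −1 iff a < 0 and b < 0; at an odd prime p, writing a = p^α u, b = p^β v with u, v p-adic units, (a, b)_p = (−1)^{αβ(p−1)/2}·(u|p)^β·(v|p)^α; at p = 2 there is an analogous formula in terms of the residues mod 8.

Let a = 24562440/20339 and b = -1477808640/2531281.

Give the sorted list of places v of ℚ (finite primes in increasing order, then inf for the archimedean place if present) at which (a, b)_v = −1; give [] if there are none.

(a, b) ≡ (2310, -13090) mod (ℚ^×)²; places V = {2, 3, 5, 7, 11, 17, 19, 37, 43, ∞}.
(a,b)_3: α=5, u≡2; β=2, v≡2 (mod 3); (2|3)=-1, (2|3)=-1; sign (−1)^0·-1^2·-1^5 = -1.
(a,b)_19: α=2, u≡17; β=0, v≡6 (mod 19); (17|19)=+1, (6|19)=+1; sign (−1)^0·+1^0·+1^2 = +1.
(a,b)_43: α=-2, u≡6; β=-2, v≡11 (mod 43); (6|43)=+1, (11|43)=+1; sign (−1)^0·+1^-2·+1^-2 = +1.
(a,b)_37: α=0, u≡11; β=-2, v≡2 (mod 37); (11|37)=+1, (2|37)=-1; sign (−1)^0·+1^-2·-1^0 = +1.
(a,b)_5: α=1, u≡2; β=1, v≡2 (mod 5); (2|5)=-1, (2|5)=-1; sign (−1)^0·-1^1·-1^1 = +1.
(a,b)_7: α=1, u≡4; β=3, v≡5 (mod 7); (4|7)=+1, (5|7)=-1; sign (−1)^1·+1^3·-1^1 = +1.
(a,b)_2: α=3, β=9; u≡3, v≡7 (mod 8); ε(u)ε(v)=1·1, αω(v)=3·0, βω(u)=9·1; sum ≡ 0  ⇒  +1.
(a,b)_17: α=0, u≡1; β=1, v≡6 (mod 17); (1|17)=+1, (6|17)=-1; sign (−1)^0·+1^1·-1^0 = +1.
(a,b)_∞: sgn(2310)=+, sgn(-13090)=−, so +1.
(a,b)_11: α=-1, u≡1; β=1, v≡1 (mod 11); (1|11)=+1, (1|11)=+1; sign (−1)^1·+1^1·+1^-1 = -1.
(2310, -13090 / ℚ) ramifies at {3, 11}: a division algebra.

[3, 11]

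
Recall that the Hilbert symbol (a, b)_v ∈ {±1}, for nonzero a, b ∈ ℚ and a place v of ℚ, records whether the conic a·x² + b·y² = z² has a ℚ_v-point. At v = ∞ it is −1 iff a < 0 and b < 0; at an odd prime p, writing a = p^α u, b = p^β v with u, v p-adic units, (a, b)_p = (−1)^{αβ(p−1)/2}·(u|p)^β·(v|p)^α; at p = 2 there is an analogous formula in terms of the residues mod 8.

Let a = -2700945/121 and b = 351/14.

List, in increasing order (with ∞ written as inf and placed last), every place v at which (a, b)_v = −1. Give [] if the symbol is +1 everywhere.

Mod squares: a ≡ -3705, b ≡ 546. Check v ∈ {∞, 2, 3, 5, 7, 11, 13, 19}.
v=19: a=19^1·(≡14), b=19^0·(≡2) mod 19; (14|19)=-1, (2|19)=-1; (−1)^{1·0·9}·(-1)^0·(-1)^1 = -1.
v=∞: -3705 < 0 and 546 > 0  ⇒  (a,b)_∞ = +1.
v=7: a=7^0·(≡6), b=7^-1·(≡4) mod 7; (6|7)=-1, (4|7)=+1; (−1)^{0·-1·3}·(-1)^-1·(+1)^0 = -1.
v=13: a=13^1·(≡10), b=13^1·(≡1) mod 13; (10|13)=+1, (1|13)=+1; (−1)^{1·1·6}·(+1)^1·(+1)^1 = +1.
v=5: a=5^1·(≡1), b=5^0·(≡4) mod 5; (1|5)=+1, (4|5)=+1; (−1)^{1·0·2}·(+1)^0·(+1)^1 = +1.
v=11: a=11^-2·(≡6), b=11^0·(≡7) mod 11; (6|11)=-1, (7|11)=-1; (−1)^{-2·0·5}·(-1)^0·(-1)^-2 = +1.
v=2: v_2(a)=0, v_2(b)=-1; units ≡ 7, 1 (mod 8); ε·ε+αω+βω = 1·0+0·0+-1·0 ≡ 0  ⇒  (a,b)_2 = +1.
v=3: a=3^7·(≡1), b=3^3·(≡2) mod 3; (1|3)=+1, (2|3)=-1; (−1)^{7·3·1}·(+1)^3·(-1)^7 = +1.
(-3705, 546 / ℚ) ramifies at {7, 19}: a division algebra.

[7, 19]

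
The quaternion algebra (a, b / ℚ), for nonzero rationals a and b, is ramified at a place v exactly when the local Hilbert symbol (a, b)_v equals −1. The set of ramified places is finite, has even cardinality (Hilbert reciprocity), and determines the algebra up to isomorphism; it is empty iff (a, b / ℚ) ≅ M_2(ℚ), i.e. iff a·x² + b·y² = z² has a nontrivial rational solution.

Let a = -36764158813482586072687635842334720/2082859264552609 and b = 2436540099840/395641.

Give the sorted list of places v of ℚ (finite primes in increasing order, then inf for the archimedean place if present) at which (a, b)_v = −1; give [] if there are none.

[2, 3, 5, 11]

Mod squares: a ≡ -356730, b ≡ 178365. Check v ∈ {∞, 2, 3, 5, 7, 11, 17, 23, 37, 47, 53}.
v=7: a=7^8·(≡4), b=7^2·(≡3) mod 7; (4|7)=+1, (3|7)=-1; (−1)^{8·2·3}·(+1)^2·(-1)^8 = +1.
v=37: a=37^-6·(≡20), b=37^-2·(≡1) mod 37; (20|37)=-1, (1|37)=+1; (−1)^{-6·-2·18}·(-1)^-2·(+1)^-6 = +1.
v=3: a=3^3·(≡1), b=3^3·(≡1) mod 3; (1|3)=+1, (1|3)=+1; (−1)^{3·3·1}·(+1)^3·(+1)^3 = -1.
v=∞: -356730 < 0 and 178365 > 0  ⇒  (a,b)_∞ = +1.
v=17: a=17^-2·(≡8), b=17^-2·(≡13) mod 17; (8|17)=+1, (13|17)=+1; (−1)^{-2·-2·8}·(+1)^-2·(+1)^-2 = +1.
v=47: a=47^3·(≡12), b=47^1·(≡45) mod 47; (12|47)=+1, (45|47)=-1; (−1)^{3·1·23}·(+1)^1·(-1)^3 = +1.
v=2: v_2(a)=17, v_2(b)=8; units ≡ 3, 5 (mod 8); ε·ε+αω+βω = 1·0+17·1+8·1 ≡ 1  ⇒  (a,b)_2 = -1.
v=5: a=5^1·(≡4), b=5^1·(≡3) mod 5; (4|5)=+1, (3|5)=-1; (−1)^{1·1·2}·(+1)^1·(-1)^1 = -1.
v=11: a=11^11·(≡3), b=11^3·(≡9) mod 11; (3|11)=+1, (9|11)=+1; (−1)^{11·3·5}·(+1)^3·(+1)^11 = -1.
v=23: a=23^3·(≡21), b=23^1·(≡16) mod 23; (21|23)=-1, (16|23)=+1; (−1)^{3·1·11}·(-1)^1·(+1)^3 = +1.
v=53: a=53^-2·(≡16), b=53^0·(≡27) mod 53; (16|53)=+1, (27|53)=-1; (−1)^{-2·0·26}·(+1)^0·(-1)^-2 = +1.
Ram(-356730, 178365) = {2, 3, 5, 11}; no ℚ_2-point on the conic.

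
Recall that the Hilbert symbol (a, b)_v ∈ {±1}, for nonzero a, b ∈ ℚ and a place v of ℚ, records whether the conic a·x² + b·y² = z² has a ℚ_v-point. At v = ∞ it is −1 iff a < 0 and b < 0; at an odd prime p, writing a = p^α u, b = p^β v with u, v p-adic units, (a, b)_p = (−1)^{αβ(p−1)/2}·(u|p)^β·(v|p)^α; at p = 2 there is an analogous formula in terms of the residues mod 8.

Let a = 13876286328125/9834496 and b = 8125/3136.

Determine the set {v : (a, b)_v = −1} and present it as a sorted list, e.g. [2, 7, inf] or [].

(a, b) ≡ (210197, 13) mod (ℚ^×)²; places V = {2, 5, 7, 13, 19, 23, 37, ∞}.
(a,b)_2: α=-12, β=-6; u≡5, v≡5 (mod 8); ε(u)ε(v)=0·0, αω(v)=-12·1, βω(u)=-6·1; sum ≡ 0  ⇒  +1.
(a,b)_23: α=1, u≡16; β=0, v≡18 (mod 23); (16|23)=+1, (18|23)=+1; sign (−1)^0·+1^0·+1^1 = +1.
(a,b)_13: α=3, u≡4; β=1, v≡9 (mod 13); (4|13)=+1, (9|13)=+1; sign (−1)^0·+1^1·+1^3 = +1.
(a,b)_37: α=1, u≡35; β=0, v≡14 (mod 37); (35|37)=-1, (14|37)=-1; sign (−1)^0·-1^0·-1^1 = -1.
(a,b)_5: α=8, u≡3; β=4, v≡3 (mod 5); (3|5)=-1, (3|5)=-1; sign (−1)^0·-1^4·-1^8 = +1.
(a,b)_∞: sgn(210197)=+, sgn(13)=+, so +1.
(a,b)_7: α=-4, u≡4; β=-2, v≡5 (mod 7); (4|7)=+1, (5|7)=-1; sign (−1)^0·+1^-2·-1^-4 = +1.
(a,b)_19: α=1, u≡17; β=0, v≡12 (mod 19); (17|19)=+1, (12|19)=-1; sign (−1)^0·+1^0·-1^1 = -1.
(210197, 13 / ℚ) ramifies at {19, 37}: a division algebra.

[19, 37]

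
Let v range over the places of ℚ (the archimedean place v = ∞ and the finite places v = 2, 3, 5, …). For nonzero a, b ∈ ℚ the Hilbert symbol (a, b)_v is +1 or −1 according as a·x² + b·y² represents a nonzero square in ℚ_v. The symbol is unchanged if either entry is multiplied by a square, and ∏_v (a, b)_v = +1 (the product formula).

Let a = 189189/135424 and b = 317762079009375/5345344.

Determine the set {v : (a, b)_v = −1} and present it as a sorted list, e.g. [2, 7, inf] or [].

Mod squares: a ≡ 429, b ≡ 15015. Check v ∈ {∞, 2, 3, 5, 7, 11, 13, 17, 23}.
v=2: v_2(a)=-8, v_2(b)=-6; units ≡ 5, 7 (mod 8); ε·ε+αω+βω = 0·1+-8·0+-6·1 ≡ 0  ⇒  (a,b)_2 = +1.
v=13: a=13^1·(≡2), b=13^1·(≡7) mod 13; (2|13)=-1, (7|13)=-1; (−1)^{1·1·6}·(-1)^1·(-1)^1 = +1.
v=∞: 429 > 0 and 15015 > 0  ⇒  (a,b)_∞ = +1.
v=11: a=11^1·(≡2), b=11^3·(≡5) mod 11; (2|11)=-1, (5|11)=+1; (−1)^{1·3·5}·(-1)^3·(+1)^1 = +1.
v=7: a=7^2·(≡2), b=7^1·(≡6) mod 7; (2|7)=+1, (6|7)=-1; (−1)^{2·1·3}·(+1)^1·(-1)^2 = +1.
v=23: a=23^-2·(≡20), b=23^4·(≡7) mod 23; (20|23)=-1, (7|23)=-1; (−1)^{-2·4·11}·(-1)^4·(-1)^-2 = +1.
v=3: a=3^3·(≡2), b=3^1·(≡1) mod 3; (2|3)=-1, (1|3)=+1; (−1)^{3·1·1}·(-1)^1·(+1)^3 = +1.
v=5: a=5^0·(≡1), b=5^5·(≡2) mod 5; (1|5)=+1, (2|5)=-1; (−1)^{0·5·2}·(+1)^5·(-1)^0 = +1.
v=17: a=17^0·(≡15), b=17^-4·(≡15) mod 17; (15|17)=+1, (15|17)=+1; (−1)^{0·-4·8}·(+1)^-4·(+1)^0 = +1.
Ram(a, b) = ∅: the form 429·x² + 15015·y² − z² is isotropic over every ℚ_v, so by Hasse–Minkowski it is isotropic over ℚ.

[]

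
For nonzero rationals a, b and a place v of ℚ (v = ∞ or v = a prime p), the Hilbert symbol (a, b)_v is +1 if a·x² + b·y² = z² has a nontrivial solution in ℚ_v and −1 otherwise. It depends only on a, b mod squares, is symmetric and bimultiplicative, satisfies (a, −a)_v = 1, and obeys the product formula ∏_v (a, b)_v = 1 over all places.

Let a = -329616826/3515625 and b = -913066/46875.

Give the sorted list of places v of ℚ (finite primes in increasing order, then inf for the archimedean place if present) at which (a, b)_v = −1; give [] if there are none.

(a, b) ≡ (-154, -462) mod (ℚ^×)²; places V = {2, 3, 5, 7, 11, 19, ∞}.
(a,b)_2: α=1, β=1; u≡3, v≡1 (mod 8); ε(u)ε(v)=1·0, αω(v)=1·0, βω(u)=1·1; sum ≡ 1  ⇒  -1.
(a,b)_5: α=-8, u≡1; β=-6, v≡3 (mod 5); (1|5)=+1, (3|5)=-1; sign (−1)^0·+1^-6·-1^-8 = +1.
(a,b)_3: α=-2, u≡2; β=-1, v≡2 (mod 3); (2|3)=-1, (2|3)=-1; sign (−1)^0·-1^-1·-1^-2 = -1.
(a,b)_∞: sgn(-154)=−, sgn(-462)=−, so -1.
(a,b)_19: α=2, u≡1; β=0, v≡18 (mod 19); (1|19)=+1, (18|19)=-1; sign (−1)^0·+1^0·-1^2 = +1.
(a,b)_11: α=3, u≡10; β=3, v≡10 (mod 11); (10|11)=-1, (10|11)=-1; sign (−1)^1·-1^3·-1^3 = -1.
(a,b)_7: α=3, u≡6; β=3, v≡4 (mod 7); (6|7)=-1, (4|7)=+1; sign (−1)^1·-1^3·+1^3 = +1.
|Ram(-154, -462)| = 4, even; anisotropic at {2, 3, 11, ∞}.

[2, 3, 11, inf]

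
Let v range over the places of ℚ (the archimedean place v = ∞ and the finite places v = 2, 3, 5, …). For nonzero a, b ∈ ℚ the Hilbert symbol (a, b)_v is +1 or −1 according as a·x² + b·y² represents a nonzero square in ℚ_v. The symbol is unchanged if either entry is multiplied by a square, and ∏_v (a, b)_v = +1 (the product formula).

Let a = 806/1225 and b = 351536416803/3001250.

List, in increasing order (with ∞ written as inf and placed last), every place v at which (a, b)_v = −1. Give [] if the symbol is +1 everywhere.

(a, b) ≡ (806, 8294) mod (ℚ^×)²; places V = {2, 3, 5, 7, 11, 13, 29, 31, ∞}.
(a,b)_3: α=0, u≡2; β=6, v≡2 (mod 3); (2|3)=-1, (2|3)=-1; sign (−1)^0·-1^6·-1^0 = +1.
(a,b)_11: α=0, u≡9; β=3, v≡8 (mod 11); (9|11)=+1, (8|11)=-1; sign (−1)^0·+1^3·-1^0 = +1.
(a,b)_31: α=1, u≡21; β=2, v≡21 (mod 31); (21|31)=-1, (21|31)=-1; sign (−1)^0·-1^2·-1^1 = -1.
(a,b)_2: α=1, β=-1; u≡3, v≡3 (mod 8); ε(u)ε(v)=1·1, αω(v)=1·1, βω(u)=-1·1; sum ≡ 1  ⇒  -1.
(a,b)_13: α=1, u≡12; β=1, v≡10 (mod 13); (12|13)=+1, (10|13)=+1; sign (−1)^0·+1^1·+1^1 = +1.
(a,b)_29: α=0, u≡24; β=1, v≡25 (mod 29); (24|29)=+1, (25|29)=+1; sign (−1)^0·+1^1·+1^0 = +1.
(a,b)_7: α=-2, u≡2; β=-4, v≡3 (mod 7); (2|7)=+1, (3|7)=-1; sign (−1)^0·+1^-4·-1^-2 = +1.
(a,b)_5: α=-2, u≡4; β=-4, v≡4 (mod 5); (4|5)=+1, (4|5)=+1; sign (−1)^0·+1^-4·+1^-2 = +1.
(a,b)_∞: sgn(806)=+, sgn(8294)=+, so +1.
|Ram(806, 8294)| = 2, even; anisotropic at {2, 31}.

[2, 31]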